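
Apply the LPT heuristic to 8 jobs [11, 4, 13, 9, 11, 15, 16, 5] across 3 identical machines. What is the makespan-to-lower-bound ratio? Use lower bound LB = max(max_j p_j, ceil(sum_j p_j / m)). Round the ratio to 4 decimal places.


LPT order: [16, 15, 13, 11, 11, 9, 5, 4]
Machine loads after assignment: [29, 26, 29]
LPT makespan = 29
Lower bound = max(max_job, ceil(total/3)) = max(16, 28) = 28
Ratio = 29 / 28 = 1.0357

1.0357


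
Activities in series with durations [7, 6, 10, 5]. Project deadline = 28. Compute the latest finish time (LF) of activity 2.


LF(activity 2) = deadline - sum of successor durations
Successors: activities 3 through 4 with durations [10, 5]
Sum of successor durations = 15
LF = 28 - 15 = 13

13


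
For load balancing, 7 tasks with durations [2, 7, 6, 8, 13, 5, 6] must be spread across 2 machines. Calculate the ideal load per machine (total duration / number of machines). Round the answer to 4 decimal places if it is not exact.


Total processing time = 2 + 7 + 6 + 8 + 13 + 5 + 6 = 47
Number of machines = 2
Ideal balanced load = 47 / 2 = 23.5

23.5


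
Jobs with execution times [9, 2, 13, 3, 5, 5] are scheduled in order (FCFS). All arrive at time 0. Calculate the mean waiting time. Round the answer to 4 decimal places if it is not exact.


FCFS order (as given): [9, 2, 13, 3, 5, 5]
Waiting times:
  Job 1: wait = 0
  Job 2: wait = 9
  Job 3: wait = 11
  Job 4: wait = 24
  Job 5: wait = 27
  Job 6: wait = 32
Sum of waiting times = 103
Average waiting time = 103/6 = 17.1667

17.1667


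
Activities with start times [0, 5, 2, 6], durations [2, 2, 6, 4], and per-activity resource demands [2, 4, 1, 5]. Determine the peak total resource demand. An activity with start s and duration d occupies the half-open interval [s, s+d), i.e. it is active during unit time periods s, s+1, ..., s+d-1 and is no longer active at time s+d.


Each activity i is active on [start_i, start_i + duration_i).
Compute total resource usage per time slot:
  t=0: active resources = [2], total = 2
  t=1: active resources = [2], total = 2
  t=2: active resources = [1], total = 1
  t=3: active resources = [1], total = 1
  t=4: active resources = [1], total = 1
  t=5: active resources = [4, 1], total = 5
  t=6: active resources = [4, 1, 5], total = 10
  t=7: active resources = [1, 5], total = 6
  t=8: active resources = [5], total = 5
  t=9: active resources = [5], total = 5
Peak resource demand = 10

10


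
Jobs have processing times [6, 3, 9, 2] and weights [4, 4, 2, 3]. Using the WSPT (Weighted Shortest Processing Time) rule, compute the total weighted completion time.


Compute p/w ratios and sort ascending (WSPT): [(2, 3), (3, 4), (6, 4), (9, 2)]
Compute weighted completion times:
  Job (p=2,w=3): C=2, w*C=3*2=6
  Job (p=3,w=4): C=5, w*C=4*5=20
  Job (p=6,w=4): C=11, w*C=4*11=44
  Job (p=9,w=2): C=20, w*C=2*20=40
Total weighted completion time = 110

110


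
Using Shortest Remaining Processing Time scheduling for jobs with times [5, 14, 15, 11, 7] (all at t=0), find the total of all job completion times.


Since all jobs arrive at t=0, SRPT equals SPT ordering.
SPT order: [5, 7, 11, 14, 15]
Completion times:
  Job 1: p=5, C=5
  Job 2: p=7, C=12
  Job 3: p=11, C=23
  Job 4: p=14, C=37
  Job 5: p=15, C=52
Total completion time = 5 + 12 + 23 + 37 + 52 = 129

129


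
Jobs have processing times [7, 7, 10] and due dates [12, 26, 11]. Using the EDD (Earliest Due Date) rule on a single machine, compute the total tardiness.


Sort by due date (EDD order): [(10, 11), (7, 12), (7, 26)]
Compute completion times and tardiness:
  Job 1: p=10, d=11, C=10, tardiness=max(0,10-11)=0
  Job 2: p=7, d=12, C=17, tardiness=max(0,17-12)=5
  Job 3: p=7, d=26, C=24, tardiness=max(0,24-26)=0
Total tardiness = 5

5


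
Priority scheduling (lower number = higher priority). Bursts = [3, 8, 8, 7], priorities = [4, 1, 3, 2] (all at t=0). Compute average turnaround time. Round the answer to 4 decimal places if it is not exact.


Sort by priority (ascending = highest first):
Order: [(1, 8), (2, 7), (3, 8), (4, 3)]
Completion times:
  Priority 1, burst=8, C=8
  Priority 2, burst=7, C=15
  Priority 3, burst=8, C=23
  Priority 4, burst=3, C=26
Average turnaround = 72/4 = 18.0

18.0


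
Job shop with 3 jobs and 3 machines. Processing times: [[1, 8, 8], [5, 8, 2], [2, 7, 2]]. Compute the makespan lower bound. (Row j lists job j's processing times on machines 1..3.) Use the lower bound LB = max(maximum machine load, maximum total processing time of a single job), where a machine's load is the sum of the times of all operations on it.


Machine loads:
  Machine 1: 1 + 5 + 2 = 8
  Machine 2: 8 + 8 + 7 = 23
  Machine 3: 8 + 2 + 2 = 12
Max machine load = 23
Job totals:
  Job 1: 17
  Job 2: 15
  Job 3: 11
Max job total = 17
Lower bound = max(23, 17) = 23

23


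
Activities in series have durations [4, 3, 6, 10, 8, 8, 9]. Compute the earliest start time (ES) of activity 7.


Activity 7 starts after activities 1 through 6 complete.
Predecessor durations: [4, 3, 6, 10, 8, 8]
ES = 4 + 3 + 6 + 10 + 8 + 8 = 39

39


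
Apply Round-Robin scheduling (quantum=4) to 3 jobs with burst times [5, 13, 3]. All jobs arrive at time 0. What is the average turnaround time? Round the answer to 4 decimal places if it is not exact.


Time quantum = 4
Execution trace:
  J1 runs 4 units, time = 4
  J2 runs 4 units, time = 8
  J3 runs 3 units, time = 11
  J1 runs 1 units, time = 12
  J2 runs 4 units, time = 16
  J2 runs 4 units, time = 20
  J2 runs 1 units, time = 21
Finish times: [12, 21, 11]
Average turnaround = 44/3 = 14.6667

14.6667


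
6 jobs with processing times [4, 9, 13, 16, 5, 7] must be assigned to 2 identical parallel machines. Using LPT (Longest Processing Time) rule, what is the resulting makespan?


Sort jobs in decreasing order (LPT): [16, 13, 9, 7, 5, 4]
Assign each job to the least loaded machine:
  Machine 1: jobs [16, 7, 4], load = 27
  Machine 2: jobs [13, 9, 5], load = 27
Makespan = max load = 27

27


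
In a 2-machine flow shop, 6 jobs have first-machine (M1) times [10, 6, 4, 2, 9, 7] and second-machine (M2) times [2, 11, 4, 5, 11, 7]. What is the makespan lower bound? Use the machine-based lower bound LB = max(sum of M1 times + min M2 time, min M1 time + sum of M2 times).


LB1 = sum(M1 times) + min(M2 times) = 38 + 2 = 40
LB2 = min(M1 times) + sum(M2 times) = 2 + 40 = 42
Lower bound = max(LB1, LB2) = max(40, 42) = 42

42


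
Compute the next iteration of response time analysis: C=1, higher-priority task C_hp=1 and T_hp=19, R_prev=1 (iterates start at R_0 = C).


R_next = C + ceil(R_prev / T_hp) * C_hp
ceil(1 / 19) = ceil(0.0526) = 1
Interference = 1 * 1 = 1
R_next = 1 + 1 = 2

2


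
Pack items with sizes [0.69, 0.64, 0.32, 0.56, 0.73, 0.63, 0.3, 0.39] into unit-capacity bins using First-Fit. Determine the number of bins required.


Place items sequentially using First-Fit:
  Item 0.69 -> new Bin 1
  Item 0.64 -> new Bin 2
  Item 0.32 -> Bin 2 (now 0.96)
  Item 0.56 -> new Bin 3
  Item 0.73 -> new Bin 4
  Item 0.63 -> new Bin 5
  Item 0.3 -> Bin 1 (now 0.99)
  Item 0.39 -> Bin 3 (now 0.95)
Total bins used = 5

5


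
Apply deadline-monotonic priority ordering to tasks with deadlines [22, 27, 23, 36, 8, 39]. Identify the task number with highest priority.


Sort tasks by relative deadline (ascending):
  Task 5: deadline = 8
  Task 1: deadline = 22
  Task 3: deadline = 23
  Task 2: deadline = 27
  Task 4: deadline = 36
  Task 6: deadline = 39
Priority order (highest first): [5, 1, 3, 2, 4, 6]
Highest priority task = 5

5


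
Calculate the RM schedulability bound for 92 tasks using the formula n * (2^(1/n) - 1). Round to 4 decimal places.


Compute 2^(1/92) = 1.0075626620
Subtract 1: 1.0075626620 - 1 = 0.0075626620
Multiply by n: 92 * 0.0075626620 = 0.6957649040
Round to 4 dp: 0.6958

0.6958


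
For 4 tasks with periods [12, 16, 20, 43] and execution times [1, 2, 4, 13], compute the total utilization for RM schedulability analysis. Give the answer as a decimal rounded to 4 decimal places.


Compute individual utilizations (exact fractions):
  Task 1: C/T = 1/12 (approx. 0.0833)
  Task 2: C/T = 2/16 = 1/8 (approx. 0.125)
  Task 3: C/T = 4/20 = 1/5 (approx. 0.2)
  Task 4: C/T = 13/43 (approx. 0.3023)
Total utilization U = 1/12 + 1/8 + 1/5 + 13/43 = 3667/5160
Rounded to 4 decimal places: U = 0.7107
RM (Liu & Layland) bound for 4 tasks = 0.756828; compare with U = 3667/5160 (approx. 0.710659)
U <= bound, so schedulable by RM sufficient condition.

0.7107


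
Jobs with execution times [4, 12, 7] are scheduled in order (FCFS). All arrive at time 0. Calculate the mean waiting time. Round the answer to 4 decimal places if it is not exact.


FCFS order (as given): [4, 12, 7]
Waiting times:
  Job 1: wait = 0
  Job 2: wait = 4
  Job 3: wait = 16
Sum of waiting times = 20
Average waiting time = 20/3 = 6.6667

6.6667


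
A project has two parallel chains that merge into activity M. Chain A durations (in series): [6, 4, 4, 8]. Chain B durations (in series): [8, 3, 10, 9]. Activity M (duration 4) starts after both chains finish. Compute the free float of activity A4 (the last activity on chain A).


ES(A4) = sum of predecessors on chain A = 14
EF(A4) = ES + duration = 14 + 8 = 22
Successor of A4 is M. ES(M) = max(sum(A), sum(B)) = max(22, 30) = 30
Free float = ES(successor) - EF(current) = 30 - 22 = 8

8


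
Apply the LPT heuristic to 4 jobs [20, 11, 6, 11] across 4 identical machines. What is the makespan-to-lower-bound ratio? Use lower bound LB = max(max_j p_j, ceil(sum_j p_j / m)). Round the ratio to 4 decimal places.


LPT order: [20, 11, 11, 6]
Machine loads after assignment: [20, 11, 11, 6]
LPT makespan = 20
Lower bound = max(max_job, ceil(total/4)) = max(20, 12) = 20
Ratio = 20 / 20 = 1.0

1.0


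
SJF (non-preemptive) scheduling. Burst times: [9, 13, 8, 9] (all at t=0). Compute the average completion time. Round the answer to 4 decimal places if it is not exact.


SJF order (ascending): [8, 9, 9, 13]
Completion times:
  Job 1: burst=8, C=8
  Job 2: burst=9, C=17
  Job 3: burst=9, C=26
  Job 4: burst=13, C=39
Average completion = 90/4 = 22.5

22.5


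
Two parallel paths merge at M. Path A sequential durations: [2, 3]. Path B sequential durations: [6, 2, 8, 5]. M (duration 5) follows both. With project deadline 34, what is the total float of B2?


Forward pass: ES(B2) = sum of predecessors on chain B = 6
EF = ES + duration = 6 + 2 = 8
Backward pass: LF(M) = deadline = 34; LS(M) = 34 - 5 = 29
LF(B2) = LS(M) - sum(successors on chain B) = 29 - 13 = 16
LS = LF - duration = 16 - 2 = 14
Total float = LS - ES = 14 - 6 = 8

8


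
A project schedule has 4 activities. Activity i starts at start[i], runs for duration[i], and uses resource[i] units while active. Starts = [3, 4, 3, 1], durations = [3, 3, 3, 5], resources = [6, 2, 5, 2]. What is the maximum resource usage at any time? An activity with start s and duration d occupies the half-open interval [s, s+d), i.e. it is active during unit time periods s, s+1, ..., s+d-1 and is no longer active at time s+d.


Each activity i is active on [start_i, start_i + duration_i).
Compute total resource usage per time slot:
  t=0: active resources = [], total = 0
  t=1: active resources = [2], total = 2
  t=2: active resources = [2], total = 2
  t=3: active resources = [6, 5, 2], total = 13
  t=4: active resources = [6, 2, 5, 2], total = 15
  t=5: active resources = [6, 2, 5, 2], total = 15
  t=6: active resources = [2], total = 2
Peak resource demand = 15

15


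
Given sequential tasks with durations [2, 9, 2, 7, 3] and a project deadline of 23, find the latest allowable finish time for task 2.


LF(activity 2) = deadline - sum of successor durations
Successors: activities 3 through 5 with durations [2, 7, 3]
Sum of successor durations = 12
LF = 23 - 12 = 11

11


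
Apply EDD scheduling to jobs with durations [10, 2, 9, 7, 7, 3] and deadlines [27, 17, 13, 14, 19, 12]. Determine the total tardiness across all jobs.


Sort by due date (EDD order): [(3, 12), (9, 13), (7, 14), (2, 17), (7, 19), (10, 27)]
Compute completion times and tardiness:
  Job 1: p=3, d=12, C=3, tardiness=max(0,3-12)=0
  Job 2: p=9, d=13, C=12, tardiness=max(0,12-13)=0
  Job 3: p=7, d=14, C=19, tardiness=max(0,19-14)=5
  Job 4: p=2, d=17, C=21, tardiness=max(0,21-17)=4
  Job 5: p=7, d=19, C=28, tardiness=max(0,28-19)=9
  Job 6: p=10, d=27, C=38, tardiness=max(0,38-27)=11
Total tardiness = 29

29


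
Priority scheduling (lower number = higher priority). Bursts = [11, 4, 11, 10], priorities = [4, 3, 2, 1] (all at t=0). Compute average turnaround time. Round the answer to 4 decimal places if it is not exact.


Sort by priority (ascending = highest first):
Order: [(1, 10), (2, 11), (3, 4), (4, 11)]
Completion times:
  Priority 1, burst=10, C=10
  Priority 2, burst=11, C=21
  Priority 3, burst=4, C=25
  Priority 4, burst=11, C=36
Average turnaround = 92/4 = 23.0

23.0


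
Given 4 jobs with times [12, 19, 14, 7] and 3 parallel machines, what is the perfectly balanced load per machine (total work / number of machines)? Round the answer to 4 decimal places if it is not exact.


Total processing time = 12 + 19 + 14 + 7 = 52
Number of machines = 3
Ideal balanced load = 52 / 3 = 17.3333

17.3333


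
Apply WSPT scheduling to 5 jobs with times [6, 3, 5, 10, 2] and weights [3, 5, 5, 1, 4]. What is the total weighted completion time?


Compute p/w ratios and sort ascending (WSPT): [(2, 4), (3, 5), (5, 5), (6, 3), (10, 1)]
Compute weighted completion times:
  Job (p=2,w=4): C=2, w*C=4*2=8
  Job (p=3,w=5): C=5, w*C=5*5=25
  Job (p=5,w=5): C=10, w*C=5*10=50
  Job (p=6,w=3): C=16, w*C=3*16=48
  Job (p=10,w=1): C=26, w*C=1*26=26
Total weighted completion time = 157

157


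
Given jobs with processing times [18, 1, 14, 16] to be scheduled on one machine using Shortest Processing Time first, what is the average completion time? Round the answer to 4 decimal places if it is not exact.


Sort jobs by processing time (SPT order): [1, 14, 16, 18]
Compute completion times sequentially:
  Job 1: processing = 1, completes at 1
  Job 2: processing = 14, completes at 15
  Job 3: processing = 16, completes at 31
  Job 4: processing = 18, completes at 49
Sum of completion times = 96
Average completion time = 96/4 = 24.0

24.0


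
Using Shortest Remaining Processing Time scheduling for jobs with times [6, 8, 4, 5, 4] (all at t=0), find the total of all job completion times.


Since all jobs arrive at t=0, SRPT equals SPT ordering.
SPT order: [4, 4, 5, 6, 8]
Completion times:
  Job 1: p=4, C=4
  Job 2: p=4, C=8
  Job 3: p=5, C=13
  Job 4: p=6, C=19
  Job 5: p=8, C=27
Total completion time = 4 + 8 + 13 + 19 + 27 = 71

71


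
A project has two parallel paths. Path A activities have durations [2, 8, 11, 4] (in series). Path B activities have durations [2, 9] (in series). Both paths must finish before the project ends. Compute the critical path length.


Path A total = 2 + 8 + 11 + 4 = 25
Path B total = 2 + 9 = 11
Critical path = longest path = max(25, 11) = 25

25


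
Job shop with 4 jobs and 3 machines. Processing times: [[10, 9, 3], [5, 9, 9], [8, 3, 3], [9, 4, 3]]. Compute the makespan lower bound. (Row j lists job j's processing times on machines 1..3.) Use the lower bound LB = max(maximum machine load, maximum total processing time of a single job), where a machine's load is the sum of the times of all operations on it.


Machine loads:
  Machine 1: 10 + 5 + 8 + 9 = 32
  Machine 2: 9 + 9 + 3 + 4 = 25
  Machine 3: 3 + 9 + 3 + 3 = 18
Max machine load = 32
Job totals:
  Job 1: 22
  Job 2: 23
  Job 3: 14
  Job 4: 16
Max job total = 23
Lower bound = max(32, 23) = 32

32


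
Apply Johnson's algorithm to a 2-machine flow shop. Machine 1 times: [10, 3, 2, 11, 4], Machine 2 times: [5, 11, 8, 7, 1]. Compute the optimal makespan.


Apply Johnson's rule:
  Group 1 (a <= b): [(3, 2, 8), (2, 3, 11)]
  Group 2 (a > b): [(4, 11, 7), (1, 10, 5), (5, 4, 1)]
Optimal job order: [3, 2, 4, 1, 5]
Schedule:
  Job 3: M1 done at 2, M2 done at 10
  Job 2: M1 done at 5, M2 done at 21
  Job 4: M1 done at 16, M2 done at 28
  Job 1: M1 done at 26, M2 done at 33
  Job 5: M1 done at 30, M2 done at 34
Makespan = 34

34


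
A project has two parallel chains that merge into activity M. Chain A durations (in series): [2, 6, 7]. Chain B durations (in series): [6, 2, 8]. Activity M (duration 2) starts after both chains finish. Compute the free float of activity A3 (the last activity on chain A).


ES(A3) = sum of predecessors on chain A = 8
EF(A3) = ES + duration = 8 + 7 = 15
Successor of A3 is M. ES(M) = max(sum(A), sum(B)) = max(15, 16) = 16
Free float = ES(successor) - EF(current) = 16 - 15 = 1

1


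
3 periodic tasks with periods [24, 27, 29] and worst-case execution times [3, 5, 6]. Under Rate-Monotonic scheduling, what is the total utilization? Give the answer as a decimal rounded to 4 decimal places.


Compute individual utilizations (exact fractions):
  Task 1: C/T = 3/24 = 1/8 (approx. 0.125)
  Task 2: C/T = 5/27 (approx. 0.1852)
  Task 3: C/T = 6/29 (approx. 0.2069)
Total utilization U = 1/8 + 5/27 + 6/29 = 3239/6264
Rounded to 4 decimal places: U = 0.5171
RM (Liu & Layland) bound for 3 tasks = 0.779763; compare with U = 3239/6264 (approx. 0.517082)
U <= bound, so schedulable by RM sufficient condition.

0.5171


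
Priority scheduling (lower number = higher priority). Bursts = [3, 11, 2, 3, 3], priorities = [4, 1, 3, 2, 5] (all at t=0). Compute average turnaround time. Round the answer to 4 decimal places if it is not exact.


Sort by priority (ascending = highest first):
Order: [(1, 11), (2, 3), (3, 2), (4, 3), (5, 3)]
Completion times:
  Priority 1, burst=11, C=11
  Priority 2, burst=3, C=14
  Priority 3, burst=2, C=16
  Priority 4, burst=3, C=19
  Priority 5, burst=3, C=22
Average turnaround = 82/5 = 16.4

16.4


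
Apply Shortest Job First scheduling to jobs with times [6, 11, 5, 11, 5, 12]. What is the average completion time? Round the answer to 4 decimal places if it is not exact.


SJF order (ascending): [5, 5, 6, 11, 11, 12]
Completion times:
  Job 1: burst=5, C=5
  Job 2: burst=5, C=10
  Job 3: burst=6, C=16
  Job 4: burst=11, C=27
  Job 5: burst=11, C=38
  Job 6: burst=12, C=50
Average completion = 146/6 = 24.3333

24.3333


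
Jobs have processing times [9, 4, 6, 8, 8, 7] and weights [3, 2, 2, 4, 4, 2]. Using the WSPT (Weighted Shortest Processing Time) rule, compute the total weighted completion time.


Compute p/w ratios and sort ascending (WSPT): [(4, 2), (8, 4), (8, 4), (9, 3), (6, 2), (7, 2)]
Compute weighted completion times:
  Job (p=4,w=2): C=4, w*C=2*4=8
  Job (p=8,w=4): C=12, w*C=4*12=48
  Job (p=8,w=4): C=20, w*C=4*20=80
  Job (p=9,w=3): C=29, w*C=3*29=87
  Job (p=6,w=2): C=35, w*C=2*35=70
  Job (p=7,w=2): C=42, w*C=2*42=84
Total weighted completion time = 377

377


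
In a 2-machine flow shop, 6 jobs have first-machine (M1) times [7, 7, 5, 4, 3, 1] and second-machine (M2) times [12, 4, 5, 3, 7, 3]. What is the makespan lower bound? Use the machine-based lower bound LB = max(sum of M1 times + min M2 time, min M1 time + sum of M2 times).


LB1 = sum(M1 times) + min(M2 times) = 27 + 3 = 30
LB2 = min(M1 times) + sum(M2 times) = 1 + 34 = 35
Lower bound = max(LB1, LB2) = max(30, 35) = 35

35


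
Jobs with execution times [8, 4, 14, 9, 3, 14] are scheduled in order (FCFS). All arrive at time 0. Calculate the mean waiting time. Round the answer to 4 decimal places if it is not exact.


FCFS order (as given): [8, 4, 14, 9, 3, 14]
Waiting times:
  Job 1: wait = 0
  Job 2: wait = 8
  Job 3: wait = 12
  Job 4: wait = 26
  Job 5: wait = 35
  Job 6: wait = 38
Sum of waiting times = 119
Average waiting time = 119/6 = 19.8333

19.8333


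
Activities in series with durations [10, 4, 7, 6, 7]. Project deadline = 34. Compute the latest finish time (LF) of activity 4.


LF(activity 4) = deadline - sum of successor durations
Successors: activities 5 through 5 with durations [7]
Sum of successor durations = 7
LF = 34 - 7 = 27

27


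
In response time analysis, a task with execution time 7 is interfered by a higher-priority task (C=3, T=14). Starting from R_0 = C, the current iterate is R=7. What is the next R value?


R_next = C + ceil(R_prev / T_hp) * C_hp
ceil(7 / 14) = ceil(0.5) = 1
Interference = 1 * 3 = 3
R_next = 7 + 3 = 10

10


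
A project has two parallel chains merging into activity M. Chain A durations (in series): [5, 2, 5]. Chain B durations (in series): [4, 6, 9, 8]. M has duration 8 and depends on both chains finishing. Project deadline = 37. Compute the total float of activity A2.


Forward pass: ES(A2) = sum of predecessors on chain A = 5
EF = ES + duration = 5 + 2 = 7
Backward pass: LF(M) = deadline = 37; LS(M) = 37 - 8 = 29
LF(A2) = LS(M) - sum(successors on chain A) = 29 - 5 = 24
LS = LF - duration = 24 - 2 = 22
Total float = LS - ES = 22 - 5 = 17

17


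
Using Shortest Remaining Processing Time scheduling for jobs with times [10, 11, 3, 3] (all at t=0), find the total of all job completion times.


Since all jobs arrive at t=0, SRPT equals SPT ordering.
SPT order: [3, 3, 10, 11]
Completion times:
  Job 1: p=3, C=3
  Job 2: p=3, C=6
  Job 3: p=10, C=16
  Job 4: p=11, C=27
Total completion time = 3 + 6 + 16 + 27 = 52

52


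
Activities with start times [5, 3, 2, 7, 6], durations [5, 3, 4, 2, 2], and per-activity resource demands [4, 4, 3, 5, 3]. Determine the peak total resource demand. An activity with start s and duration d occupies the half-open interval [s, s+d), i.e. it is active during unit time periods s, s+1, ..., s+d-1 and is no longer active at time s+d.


Each activity i is active on [start_i, start_i + duration_i).
Compute total resource usage per time slot:
  t=0: active resources = [], total = 0
  t=1: active resources = [], total = 0
  t=2: active resources = [3], total = 3
  t=3: active resources = [4, 3], total = 7
  t=4: active resources = [4, 3], total = 7
  t=5: active resources = [4, 4, 3], total = 11
  t=6: active resources = [4, 3], total = 7
  t=7: active resources = [4, 5, 3], total = 12
  t=8: active resources = [4, 5], total = 9
  t=9: active resources = [4], total = 4
Peak resource demand = 12

12


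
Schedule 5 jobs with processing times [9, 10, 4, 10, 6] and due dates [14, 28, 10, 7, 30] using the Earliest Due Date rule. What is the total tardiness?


Sort by due date (EDD order): [(10, 7), (4, 10), (9, 14), (10, 28), (6, 30)]
Compute completion times and tardiness:
  Job 1: p=10, d=7, C=10, tardiness=max(0,10-7)=3
  Job 2: p=4, d=10, C=14, tardiness=max(0,14-10)=4
  Job 3: p=9, d=14, C=23, tardiness=max(0,23-14)=9
  Job 4: p=10, d=28, C=33, tardiness=max(0,33-28)=5
  Job 5: p=6, d=30, C=39, tardiness=max(0,39-30)=9
Total tardiness = 30

30


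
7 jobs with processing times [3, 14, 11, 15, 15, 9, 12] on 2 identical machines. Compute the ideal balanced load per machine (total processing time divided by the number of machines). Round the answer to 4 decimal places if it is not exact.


Total processing time = 3 + 14 + 11 + 15 + 15 + 9 + 12 = 79
Number of machines = 2
Ideal balanced load = 79 / 2 = 39.5

39.5


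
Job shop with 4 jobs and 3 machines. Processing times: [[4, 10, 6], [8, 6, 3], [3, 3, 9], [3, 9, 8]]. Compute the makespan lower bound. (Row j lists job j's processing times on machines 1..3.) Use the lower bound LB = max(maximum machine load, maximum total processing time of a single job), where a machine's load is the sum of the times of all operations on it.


Machine loads:
  Machine 1: 4 + 8 + 3 + 3 = 18
  Machine 2: 10 + 6 + 3 + 9 = 28
  Machine 3: 6 + 3 + 9 + 8 = 26
Max machine load = 28
Job totals:
  Job 1: 20
  Job 2: 17
  Job 3: 15
  Job 4: 20
Max job total = 20
Lower bound = max(28, 20) = 28

28


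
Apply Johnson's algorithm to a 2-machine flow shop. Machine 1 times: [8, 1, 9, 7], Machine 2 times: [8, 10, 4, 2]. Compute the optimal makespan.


Apply Johnson's rule:
  Group 1 (a <= b): [(2, 1, 10), (1, 8, 8)]
  Group 2 (a > b): [(3, 9, 4), (4, 7, 2)]
Optimal job order: [2, 1, 3, 4]
Schedule:
  Job 2: M1 done at 1, M2 done at 11
  Job 1: M1 done at 9, M2 done at 19
  Job 3: M1 done at 18, M2 done at 23
  Job 4: M1 done at 25, M2 done at 27
Makespan = 27

27


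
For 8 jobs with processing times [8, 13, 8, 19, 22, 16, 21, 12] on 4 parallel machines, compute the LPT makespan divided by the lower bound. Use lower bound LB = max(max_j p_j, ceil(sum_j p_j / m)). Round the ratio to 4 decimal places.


LPT order: [22, 21, 19, 16, 13, 12, 8, 8]
Machine loads after assignment: [30, 29, 31, 29]
LPT makespan = 31
Lower bound = max(max_job, ceil(total/4)) = max(22, 30) = 30
Ratio = 31 / 30 = 1.0333

1.0333


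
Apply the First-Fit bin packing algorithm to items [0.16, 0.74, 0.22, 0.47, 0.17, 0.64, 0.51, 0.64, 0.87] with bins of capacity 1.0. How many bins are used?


Place items sequentially using First-Fit:
  Item 0.16 -> new Bin 1
  Item 0.74 -> Bin 1 (now 0.9)
  Item 0.22 -> new Bin 2
  Item 0.47 -> Bin 2 (now 0.69)
  Item 0.17 -> Bin 2 (now 0.86)
  Item 0.64 -> new Bin 3
  Item 0.51 -> new Bin 4
  Item 0.64 -> new Bin 5
  Item 0.87 -> new Bin 6
Total bins used = 6

6


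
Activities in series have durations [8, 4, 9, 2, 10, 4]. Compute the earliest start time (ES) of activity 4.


Activity 4 starts after activities 1 through 3 complete.
Predecessor durations: [8, 4, 9]
ES = 8 + 4 + 9 = 21

21


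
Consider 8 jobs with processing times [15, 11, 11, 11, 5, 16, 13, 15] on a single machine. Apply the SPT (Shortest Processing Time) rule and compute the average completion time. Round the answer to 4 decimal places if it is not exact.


Sort jobs by processing time (SPT order): [5, 11, 11, 11, 13, 15, 15, 16]
Compute completion times sequentially:
  Job 1: processing = 5, completes at 5
  Job 2: processing = 11, completes at 16
  Job 3: processing = 11, completes at 27
  Job 4: processing = 11, completes at 38
  Job 5: processing = 13, completes at 51
  Job 6: processing = 15, completes at 66
  Job 7: processing = 15, completes at 81
  Job 8: processing = 16, completes at 97
Sum of completion times = 381
Average completion time = 381/8 = 47.625

47.625


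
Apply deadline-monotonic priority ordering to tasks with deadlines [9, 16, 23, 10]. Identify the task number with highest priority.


Sort tasks by relative deadline (ascending):
  Task 1: deadline = 9
  Task 4: deadline = 10
  Task 2: deadline = 16
  Task 3: deadline = 23
Priority order (highest first): [1, 4, 2, 3]
Highest priority task = 1

1


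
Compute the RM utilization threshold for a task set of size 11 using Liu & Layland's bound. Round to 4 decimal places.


Compute 2^(1/11) = 1.0650410894
Subtract 1: 1.0650410894 - 1 = 0.0650410894
Multiply by n: 11 * 0.0650410894 = 0.7154519834
Round to 4 dp: 0.7155

0.7155


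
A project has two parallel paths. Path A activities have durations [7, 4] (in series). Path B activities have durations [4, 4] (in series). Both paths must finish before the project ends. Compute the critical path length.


Path A total = 7 + 4 = 11
Path B total = 4 + 4 = 8
Critical path = longest path = max(11, 8) = 11

11


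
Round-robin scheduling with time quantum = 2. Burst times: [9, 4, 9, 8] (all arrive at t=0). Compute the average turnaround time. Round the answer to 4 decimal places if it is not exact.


Time quantum = 2
Execution trace:
  J1 runs 2 units, time = 2
  J2 runs 2 units, time = 4
  J3 runs 2 units, time = 6
  J4 runs 2 units, time = 8
  J1 runs 2 units, time = 10
  J2 runs 2 units, time = 12
  J3 runs 2 units, time = 14
  J4 runs 2 units, time = 16
  J1 runs 2 units, time = 18
  J3 runs 2 units, time = 20
  J4 runs 2 units, time = 22
  J1 runs 2 units, time = 24
  J3 runs 2 units, time = 26
  J4 runs 2 units, time = 28
  J1 runs 1 units, time = 29
  J3 runs 1 units, time = 30
Finish times: [29, 12, 30, 28]
Average turnaround = 99/4 = 24.75

24.75


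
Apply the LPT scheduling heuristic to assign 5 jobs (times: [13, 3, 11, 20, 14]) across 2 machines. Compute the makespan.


Sort jobs in decreasing order (LPT): [20, 14, 13, 11, 3]
Assign each job to the least loaded machine:
  Machine 1: jobs [20, 11], load = 31
  Machine 2: jobs [14, 13, 3], load = 30
Makespan = max load = 31

31


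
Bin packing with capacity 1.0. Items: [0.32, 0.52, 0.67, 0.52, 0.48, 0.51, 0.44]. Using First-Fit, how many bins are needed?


Place items sequentially using First-Fit:
  Item 0.32 -> new Bin 1
  Item 0.52 -> Bin 1 (now 0.84)
  Item 0.67 -> new Bin 2
  Item 0.52 -> new Bin 3
  Item 0.48 -> Bin 3 (now 1.0)
  Item 0.51 -> new Bin 4
  Item 0.44 -> Bin 4 (now 0.95)
Total bins used = 4

4


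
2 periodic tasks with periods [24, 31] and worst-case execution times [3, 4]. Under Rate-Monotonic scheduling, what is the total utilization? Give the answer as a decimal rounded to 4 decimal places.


Compute individual utilizations (exact fractions):
  Task 1: C/T = 3/24 = 1/8 (approx. 0.125)
  Task 2: C/T = 4/31 (approx. 0.129)
Total utilization U = 1/8 + 4/31 = 63/248
Rounded to 4 decimal places: U = 0.2540
RM (Liu & Layland) bound for 2 tasks = 0.828427; compare with U = 63/248 (approx. 0.254032)
U <= bound, so schedulable by RM sufficient condition.

0.2540


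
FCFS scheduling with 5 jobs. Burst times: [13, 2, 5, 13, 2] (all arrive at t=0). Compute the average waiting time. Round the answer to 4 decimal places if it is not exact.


FCFS order (as given): [13, 2, 5, 13, 2]
Waiting times:
  Job 1: wait = 0
  Job 2: wait = 13
  Job 3: wait = 15
  Job 4: wait = 20
  Job 5: wait = 33
Sum of waiting times = 81
Average waiting time = 81/5 = 16.2

16.2


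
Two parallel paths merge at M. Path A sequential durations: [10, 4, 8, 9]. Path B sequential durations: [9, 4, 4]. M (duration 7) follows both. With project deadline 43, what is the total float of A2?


Forward pass: ES(A2) = sum of predecessors on chain A = 10
EF = ES + duration = 10 + 4 = 14
Backward pass: LF(M) = deadline = 43; LS(M) = 43 - 7 = 36
LF(A2) = LS(M) - sum(successors on chain A) = 36 - 17 = 19
LS = LF - duration = 19 - 4 = 15
Total float = LS - ES = 15 - 10 = 5

5


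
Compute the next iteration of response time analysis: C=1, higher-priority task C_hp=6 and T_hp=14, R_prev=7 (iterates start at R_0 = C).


R_next = C + ceil(R_prev / T_hp) * C_hp
ceil(7 / 14) = ceil(0.5) = 1
Interference = 1 * 6 = 6
R_next = 1 + 6 = 7
R_next = R_prev, so the iteration has converged (response time = 7).

7


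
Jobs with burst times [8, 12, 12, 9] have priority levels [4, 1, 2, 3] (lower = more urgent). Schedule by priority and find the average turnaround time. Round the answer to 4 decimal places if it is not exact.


Sort by priority (ascending = highest first):
Order: [(1, 12), (2, 12), (3, 9), (4, 8)]
Completion times:
  Priority 1, burst=12, C=12
  Priority 2, burst=12, C=24
  Priority 3, burst=9, C=33
  Priority 4, burst=8, C=41
Average turnaround = 110/4 = 27.5

27.5


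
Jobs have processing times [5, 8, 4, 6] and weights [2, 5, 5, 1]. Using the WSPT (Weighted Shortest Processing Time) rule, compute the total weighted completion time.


Compute p/w ratios and sort ascending (WSPT): [(4, 5), (8, 5), (5, 2), (6, 1)]
Compute weighted completion times:
  Job (p=4,w=5): C=4, w*C=5*4=20
  Job (p=8,w=5): C=12, w*C=5*12=60
  Job (p=5,w=2): C=17, w*C=2*17=34
  Job (p=6,w=1): C=23, w*C=1*23=23
Total weighted completion time = 137

137


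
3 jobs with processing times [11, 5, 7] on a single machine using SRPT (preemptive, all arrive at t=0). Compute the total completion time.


Since all jobs arrive at t=0, SRPT equals SPT ordering.
SPT order: [5, 7, 11]
Completion times:
  Job 1: p=5, C=5
  Job 2: p=7, C=12
  Job 3: p=11, C=23
Total completion time = 5 + 12 + 23 = 40

40


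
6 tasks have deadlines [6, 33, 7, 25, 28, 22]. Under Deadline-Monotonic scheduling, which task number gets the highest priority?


Sort tasks by relative deadline (ascending):
  Task 1: deadline = 6
  Task 3: deadline = 7
  Task 6: deadline = 22
  Task 4: deadline = 25
  Task 5: deadline = 28
  Task 2: deadline = 33
Priority order (highest first): [1, 3, 6, 4, 5, 2]
Highest priority task = 1

1


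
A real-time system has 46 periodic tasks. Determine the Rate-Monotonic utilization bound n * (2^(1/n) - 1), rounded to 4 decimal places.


Compute 2^(1/46) = 1.0151825180
Subtract 1: 1.0151825180 - 1 = 0.0151825180
Multiply by n: 46 * 0.0151825180 = 0.6983958280
Round to 4 dp: 0.6984

0.6984


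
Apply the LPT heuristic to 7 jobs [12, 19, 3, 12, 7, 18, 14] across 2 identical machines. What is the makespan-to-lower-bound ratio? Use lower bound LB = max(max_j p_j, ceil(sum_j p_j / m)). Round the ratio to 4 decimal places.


LPT order: [19, 18, 14, 12, 12, 7, 3]
Machine loads after assignment: [43, 42]
LPT makespan = 43
Lower bound = max(max_job, ceil(total/2)) = max(19, 43) = 43
Ratio = 43 / 43 = 1.0

1.0


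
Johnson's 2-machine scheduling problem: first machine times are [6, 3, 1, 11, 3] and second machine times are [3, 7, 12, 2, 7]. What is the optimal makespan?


Apply Johnson's rule:
  Group 1 (a <= b): [(3, 1, 12), (2, 3, 7), (5, 3, 7)]
  Group 2 (a > b): [(1, 6, 3), (4, 11, 2)]
Optimal job order: [3, 2, 5, 1, 4]
Schedule:
  Job 3: M1 done at 1, M2 done at 13
  Job 2: M1 done at 4, M2 done at 20
  Job 5: M1 done at 7, M2 done at 27
  Job 1: M1 done at 13, M2 done at 30
  Job 4: M1 done at 24, M2 done at 32
Makespan = 32

32


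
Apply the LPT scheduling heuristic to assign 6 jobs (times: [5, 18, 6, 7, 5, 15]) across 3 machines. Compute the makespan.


Sort jobs in decreasing order (LPT): [18, 15, 7, 6, 5, 5]
Assign each job to the least loaded machine:
  Machine 1: jobs [18], load = 18
  Machine 2: jobs [15, 5], load = 20
  Machine 3: jobs [7, 6, 5], load = 18
Makespan = max load = 20

20


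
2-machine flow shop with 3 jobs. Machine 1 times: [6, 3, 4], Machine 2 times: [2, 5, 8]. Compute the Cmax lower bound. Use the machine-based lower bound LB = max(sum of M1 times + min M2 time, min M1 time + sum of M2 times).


LB1 = sum(M1 times) + min(M2 times) = 13 + 2 = 15
LB2 = min(M1 times) + sum(M2 times) = 3 + 15 = 18
Lower bound = max(LB1, LB2) = max(15, 18) = 18

18


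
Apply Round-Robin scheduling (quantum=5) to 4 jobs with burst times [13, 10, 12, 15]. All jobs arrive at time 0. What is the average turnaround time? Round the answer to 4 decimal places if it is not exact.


Time quantum = 5
Execution trace:
  J1 runs 5 units, time = 5
  J2 runs 5 units, time = 10
  J3 runs 5 units, time = 15
  J4 runs 5 units, time = 20
  J1 runs 5 units, time = 25
  J2 runs 5 units, time = 30
  J3 runs 5 units, time = 35
  J4 runs 5 units, time = 40
  J1 runs 3 units, time = 43
  J3 runs 2 units, time = 45
  J4 runs 5 units, time = 50
Finish times: [43, 30, 45, 50]
Average turnaround = 168/4 = 42.0

42.0


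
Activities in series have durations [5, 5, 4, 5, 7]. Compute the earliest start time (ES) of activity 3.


Activity 3 starts after activities 1 through 2 complete.
Predecessor durations: [5, 5]
ES = 5 + 5 = 10

10


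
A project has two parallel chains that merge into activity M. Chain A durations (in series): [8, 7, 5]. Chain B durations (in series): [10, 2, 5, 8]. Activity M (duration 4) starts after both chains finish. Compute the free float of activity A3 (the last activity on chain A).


ES(A3) = sum of predecessors on chain A = 15
EF(A3) = ES + duration = 15 + 5 = 20
Successor of A3 is M. ES(M) = max(sum(A), sum(B)) = max(20, 25) = 25
Free float = ES(successor) - EF(current) = 25 - 20 = 5

5


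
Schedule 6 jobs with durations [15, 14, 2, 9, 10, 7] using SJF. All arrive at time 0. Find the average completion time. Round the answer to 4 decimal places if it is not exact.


SJF order (ascending): [2, 7, 9, 10, 14, 15]
Completion times:
  Job 1: burst=2, C=2
  Job 2: burst=7, C=9
  Job 3: burst=9, C=18
  Job 4: burst=10, C=28
  Job 5: burst=14, C=42
  Job 6: burst=15, C=57
Average completion = 156/6 = 26.0

26.0


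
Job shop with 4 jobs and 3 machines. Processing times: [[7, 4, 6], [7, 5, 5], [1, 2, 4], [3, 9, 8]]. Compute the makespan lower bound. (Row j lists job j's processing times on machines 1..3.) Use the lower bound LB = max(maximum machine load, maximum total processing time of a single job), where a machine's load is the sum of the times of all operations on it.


Machine loads:
  Machine 1: 7 + 7 + 1 + 3 = 18
  Machine 2: 4 + 5 + 2 + 9 = 20
  Machine 3: 6 + 5 + 4 + 8 = 23
Max machine load = 23
Job totals:
  Job 1: 17
  Job 2: 17
  Job 3: 7
  Job 4: 20
Max job total = 20
Lower bound = max(23, 20) = 23

23


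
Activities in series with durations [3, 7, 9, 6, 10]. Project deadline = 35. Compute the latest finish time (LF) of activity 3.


LF(activity 3) = deadline - sum of successor durations
Successors: activities 4 through 5 with durations [6, 10]
Sum of successor durations = 16
LF = 35 - 16 = 19

19


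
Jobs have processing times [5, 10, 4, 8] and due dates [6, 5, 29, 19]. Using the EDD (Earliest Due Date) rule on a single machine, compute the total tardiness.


Sort by due date (EDD order): [(10, 5), (5, 6), (8, 19), (4, 29)]
Compute completion times and tardiness:
  Job 1: p=10, d=5, C=10, tardiness=max(0,10-5)=5
  Job 2: p=5, d=6, C=15, tardiness=max(0,15-6)=9
  Job 3: p=8, d=19, C=23, tardiness=max(0,23-19)=4
  Job 4: p=4, d=29, C=27, tardiness=max(0,27-29)=0
Total tardiness = 18

18


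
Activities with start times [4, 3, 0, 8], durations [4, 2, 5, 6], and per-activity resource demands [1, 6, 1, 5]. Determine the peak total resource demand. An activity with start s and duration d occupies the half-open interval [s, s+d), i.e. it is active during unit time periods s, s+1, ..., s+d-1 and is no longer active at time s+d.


Each activity i is active on [start_i, start_i + duration_i).
Compute total resource usage per time slot:
  t=0: active resources = [1], total = 1
  t=1: active resources = [1], total = 1
  t=2: active resources = [1], total = 1
  t=3: active resources = [6, 1], total = 7
  t=4: active resources = [1, 6, 1], total = 8
  t=5: active resources = [1], total = 1
  t=6: active resources = [1], total = 1
  t=7: active resources = [1], total = 1
  t=8: active resources = [5], total = 5
  t=9: active resources = [5], total = 5
  t=10: active resources = [5], total = 5
  t=11: active resources = [5], total = 5
  t=12: active resources = [5], total = 5
  t=13: active resources = [5], total = 5
Peak resource demand = 8

8


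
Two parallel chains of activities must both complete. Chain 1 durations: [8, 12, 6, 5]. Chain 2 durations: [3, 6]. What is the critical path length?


Path A total = 8 + 12 + 6 + 5 = 31
Path B total = 3 + 6 = 9
Critical path = longest path = max(31, 9) = 31

31


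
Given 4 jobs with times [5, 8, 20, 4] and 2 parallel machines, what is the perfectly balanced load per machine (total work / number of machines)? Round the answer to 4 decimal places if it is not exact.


Total processing time = 5 + 8 + 20 + 4 = 37
Number of machines = 2
Ideal balanced load = 37 / 2 = 18.5

18.5


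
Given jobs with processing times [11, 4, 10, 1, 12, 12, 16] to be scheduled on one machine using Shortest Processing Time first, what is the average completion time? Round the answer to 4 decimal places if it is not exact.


Sort jobs by processing time (SPT order): [1, 4, 10, 11, 12, 12, 16]
Compute completion times sequentially:
  Job 1: processing = 1, completes at 1
  Job 2: processing = 4, completes at 5
  Job 3: processing = 10, completes at 15
  Job 4: processing = 11, completes at 26
  Job 5: processing = 12, completes at 38
  Job 6: processing = 12, completes at 50
  Job 7: processing = 16, completes at 66
Sum of completion times = 201
Average completion time = 201/7 = 28.7143

28.7143


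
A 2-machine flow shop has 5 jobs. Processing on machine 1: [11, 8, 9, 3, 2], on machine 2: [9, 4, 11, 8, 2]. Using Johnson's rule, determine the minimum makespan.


Apply Johnson's rule:
  Group 1 (a <= b): [(5, 2, 2), (4, 3, 8), (3, 9, 11)]
  Group 2 (a > b): [(1, 11, 9), (2, 8, 4)]
Optimal job order: [5, 4, 3, 1, 2]
Schedule:
  Job 5: M1 done at 2, M2 done at 4
  Job 4: M1 done at 5, M2 done at 13
  Job 3: M1 done at 14, M2 done at 25
  Job 1: M1 done at 25, M2 done at 34
  Job 2: M1 done at 33, M2 done at 38
Makespan = 38

38
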